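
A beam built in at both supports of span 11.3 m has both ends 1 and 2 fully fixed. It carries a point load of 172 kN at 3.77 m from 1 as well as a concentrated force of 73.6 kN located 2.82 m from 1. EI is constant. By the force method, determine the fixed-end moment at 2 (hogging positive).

M_2 = 183 kN·m

Take the two fixed-end moments M_1, M_2 as redundants; the released structure is the simple span 12.
On the primary (simply-supported) span, the end slopes from the loading are:
  at 1: point load 172 at a = 3.77: Pab(L + b)/(6LEI) = 1356/EI
  at 2: point load 172 at a = 3.77: Pab(L + a)/(6LEI) = 1085/EI
  at 1: point load 73.6 at a = 2.82: Pab(L + b)/(6LEI) = 513.5/EI
  at 2: point load 73.6 at a = 2.82: Pab(L + a)/(6LEI) = 366.5/EI
  θ_10 = 1870/EI,  θ_20 = 1452/EI
Flexibility coefficients: a unit moment at one end gives L/(3EI) there and L/(6EI) at the far end, so f₁₁ = f₂₂ = 3.767/EI and f₁₂ = f₂₁ = 1.883/EI.
Compatibility — zero rotation at each built-in end:
  3.767 M_1 + 1.883 M_2 = 1870
  1.883 M_1 + 3.767 M_2 = 1452
Solving the pair gives M_1 = 404.8 kN·m and M_2 = 183 kN·m (hogging).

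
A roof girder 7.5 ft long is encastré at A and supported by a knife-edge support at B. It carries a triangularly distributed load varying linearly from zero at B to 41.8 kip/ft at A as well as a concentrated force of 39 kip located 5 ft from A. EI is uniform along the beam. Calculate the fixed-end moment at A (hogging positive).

M_A = 200.1 kip·ft

Release the roller at B. Primary structure: cantilever fixed at A.
Downward deflection at the released point B due to the loads:
  triangular load, peak 41.8 at the fixed end: w₀L⁴/(30EI) = 4409/EI
  point load 39 at a = 5: Pa²(3L − a)/(6EI) = 2844/EI
  δ_0 = 7252/EI
Tip deflection under a unit load at B: L³/(3EI) = 140.6/EI.
The prop prevents deflection at B: R_B = δ_0/δ_{BB} = 7252/140.6 = 51.57 kip.
Moment equilibrium about A: M_A = Σ(load moments about A) − R_B·L = 586.9 − 51.57×7.5 = 200.1 kip·ft.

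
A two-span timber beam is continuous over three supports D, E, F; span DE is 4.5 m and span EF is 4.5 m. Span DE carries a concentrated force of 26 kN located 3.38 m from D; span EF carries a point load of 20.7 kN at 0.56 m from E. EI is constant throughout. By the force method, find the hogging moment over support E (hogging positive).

M_E = 14.33 kN·m

Insert a hinge at E; M_E is the redundant, and each span becomes simply supported.
Rotations at E on the released spans (each span's end-slope, ×1/EI):
  span DE: point load 26 at a = 3.38: Pab(L + a)/(6LEI) = 28.73/EI
  span EF: point load 20.7 at a = 0.56: Pab(L + b)/(6LEI) = 14.28/EI
  relative rotation θ_0 = (28.73 + 14.28)/EI = 43/EI
A unit hogging moment at E produces rotation L₁/(3EI) + L₂/(3EI) = 3/EI.
Slope continuity at E: θ_0 = M_E·3/EI, so M_E = 43/3 = 14.33 kN·m (hogging).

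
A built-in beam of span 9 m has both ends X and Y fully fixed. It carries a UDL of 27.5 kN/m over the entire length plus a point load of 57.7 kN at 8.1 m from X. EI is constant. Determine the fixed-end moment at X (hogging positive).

Release both end moments; the primary structure is a simply-supported span XY with redundants M_X and M_Y.
On the primary (simply-supported) span, the end slopes from the loading are:
  at X: UDL 27.5: wL³/(24EI) = 835.3/EI
  at Y: UDL 27.5: wL³/(24EI) = 835.3/EI
  at X: point load 57.7 at a = 8.1: Pab(L + b)/(6LEI) = 77.12/EI
  at Y: point load 57.7 at a = 8.1: Pab(L + a)/(6LEI) = 133.2/EI
  θ_X0 = 912.4/EI,  θ_Y0 = 968.5/EI
Flexibility coefficients: a unit moment at one end gives L/(3EI) there and L/(6EI) at the far end, so f₁₁ = f₂₂ = 3/EI and f₁₂ = f₂₁ = 1.5/EI.
Compatibility — zero rotation at each built-in end:
  3 M_X + 1.5 M_Y = 912.4
  1.5 M_X + 3 M_Y = 968.5
Solving the pair gives M_X = 190.3 kN·m and M_Y = 227.7 kN·m (hogging).

M_X = 190.3 kN·m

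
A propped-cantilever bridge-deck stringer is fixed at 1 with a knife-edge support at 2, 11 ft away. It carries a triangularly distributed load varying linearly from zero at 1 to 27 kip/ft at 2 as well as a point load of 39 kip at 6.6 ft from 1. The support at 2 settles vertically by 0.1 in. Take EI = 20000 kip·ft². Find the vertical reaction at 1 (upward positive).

Release the roller at 2. Primary structure: cantilever fixed at 1.
Free-end deflection of the primary structure under the applied loading (downward +):
  triangular load, peak 27 at the free end: 11w₀L⁴/(120EI) = 36236/EI
  point load 39 at a = 6.6: Pa²(3L − a)/(6EI) = 7475/EI
  δ_0 = 43711/EI
Tip deflection under a unit load at 2: L³/(3EI) = 443.7/EI.
With EI = 20000 kip·ft²: δ_0 = 2.1856 ft and δ_{22} = 0.022183 ft/kip.
Compatibility — the beam at 2 must follow the support down by 0.008333 ft: δ_0 − R_2·δ_{22} = 0.008333, so R_2 = (2.1856 − 0.008333)/0.022183 = 98.15 kip.
Vertical equilibrium: R_1 = ΣP − R_2 = 187.5 − 98.15 = 89.35 kip.

R_1 = 89.35 kip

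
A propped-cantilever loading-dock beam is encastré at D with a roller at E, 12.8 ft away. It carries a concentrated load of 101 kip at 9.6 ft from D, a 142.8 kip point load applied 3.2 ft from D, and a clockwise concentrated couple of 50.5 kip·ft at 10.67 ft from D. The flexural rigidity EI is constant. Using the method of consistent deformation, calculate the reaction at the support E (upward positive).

Take the reaction at E as the redundant and release it; the primary structure is a cantilever fixed at D.
Free-end deflection of the primary structure under the applied loading (downward +):
  point load 101 at a = 9.6: Pa²(3L − a)/(6EI) = 44679/EI
  point load 142.8 at a = 3.2: Pa²(3L − a)/(6EI) = 8579/EI
  clockwise couple 50.5 at a = 10.67: M₀a(2L − a)/(2EI) = 4022/EI
  δ_0 = 57280/EI
Tip deflection under a unit load at E: L³/(3EI) = 699.1/EI.
The prop prevents deflection at E: R_E = δ_0/δ_{EE} = 57280/699.1 = 81.94 kip.

R_E = 81.94 kip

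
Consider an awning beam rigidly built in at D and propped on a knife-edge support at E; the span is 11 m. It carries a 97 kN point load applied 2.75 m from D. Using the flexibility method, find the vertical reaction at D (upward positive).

R_D = 88.66 kN

Release the roller at E. Primary structure: cantilever fixed at D.
Free-end deflection of the primary structure under the applied loading (downward +):
  point load 97 at a = 2.75: Pa²(3L − a)/(6EI) = 3698/EI
Tip deflection under a unit load at E: L³/(3EI) = 443.7/EI.
The prop prevents deflection at E: R_E = δ_0/δ_{EE} = 3698/443.7 = 8.336 kN.
Vertical equilibrium: R_D = ΣP − R_E = 97 − 8.336 = 88.66 kN.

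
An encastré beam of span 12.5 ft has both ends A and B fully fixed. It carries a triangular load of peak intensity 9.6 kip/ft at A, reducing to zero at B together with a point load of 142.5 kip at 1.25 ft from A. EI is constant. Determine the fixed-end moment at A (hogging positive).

M_A = 219.3 kip·ft

Release both end moments; the primary structure is a simply-supported span AB with redundants M_A and M_B.
On the primary (simply-supported) span, the end slopes from the loading are:
  at A: triangular load, peak 9.6: w₀L³/(45EI) = 416.7/EI
  at B: triangular load, peak 9.6: 7w₀L³/(360EI) = 364.6/EI
  at A: point load 142.5 at a = 1.25: Pab(L + b)/(6LEI) = 634.6/EI
  at B: point load 142.5 at a = 1.25: Pab(L + a)/(6LEI) = 367.4/EI
  θ_A0 = 1051/EI,  θ_B0 = 732/EI
Flexibility coefficients: a unit moment at one end gives L/(3EI) there and L/(6EI) at the far end, so f₁₁ = f₂₂ = 4.167/EI and f₁₂ = f₂₁ = 2.083/EI.
Compatibility — zero rotation at each built-in end:
  4.167 M_A + 2.083 M_B = 1051
  2.083 M_A + 4.167 M_B = 732
Solving the pair gives M_A = 219.3 kip·ft and M_B = 66.03 kip·ft (hogging).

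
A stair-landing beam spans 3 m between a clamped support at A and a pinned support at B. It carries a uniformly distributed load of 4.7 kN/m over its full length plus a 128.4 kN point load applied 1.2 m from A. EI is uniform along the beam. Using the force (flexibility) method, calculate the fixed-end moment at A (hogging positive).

M_A = 79.25 kN·m

Remove the prop at B; the released (primary) structure is a cantilever built in at A.
Downward deflection at the released point B due to the loads:
  UDL 4.7: wL⁴/(8EI) = 47.59/EI
  point load 128.4 at a = 1.2: Pa²(3L − a)/(6EI) = 240.4/EI
  δ_0 = 288/EI
Flexibility coefficient — unit upward force at B: δ_{BB} = L³/(3EI) = 9/EI.
The prop prevents deflection at B: R_B = δ_0/δ_{BB} = 288/9 = 31.99 kN.
Moment equilibrium about A: M_A = Σ(load moments about A) − R_B·L = 175.2 − 31.99×3 = 79.25 kN·m.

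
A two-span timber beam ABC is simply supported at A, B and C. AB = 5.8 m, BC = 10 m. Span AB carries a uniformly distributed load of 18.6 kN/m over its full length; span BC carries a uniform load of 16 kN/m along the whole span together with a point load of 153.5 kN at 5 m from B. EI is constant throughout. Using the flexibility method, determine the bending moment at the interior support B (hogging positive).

Insert a hinge at B; M_B is the redundant, and each span becomes simply supported.
Rotations at B on the released spans (each span's end-slope, ×1/EI):
  span AB: UDL 18.6: wL³/(24EI) = 151.2/EI
  span BC: UDL 16: wL³/(24EI) = 666.7/EI
  span BC: point load 153.5 at a = 5: Pab(L + b)/(6LEI) = 959.4/EI
  relative rotation θ_0 = (151.2 + 1626)/EI = 1777/EI
A unit hogging moment at B produces rotation L₁/(3EI) + L₂/(3EI) = 5.267/EI.
Slope continuity at B: θ_0 = M_B·5.267/EI, so M_B = 1777/5.267 = 337.5 kN·m (hogging).

M_B = 337.5 kN·m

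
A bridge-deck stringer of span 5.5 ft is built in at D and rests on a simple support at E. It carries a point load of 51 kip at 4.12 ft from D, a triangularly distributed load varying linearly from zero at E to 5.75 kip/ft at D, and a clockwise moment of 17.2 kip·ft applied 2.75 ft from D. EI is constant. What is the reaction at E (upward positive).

Remove the prop at E; the released (primary) structure is a cantilever built in at D.
Downward deflection at the released point E due to the loads:
  point load 51 at a = 4.12: Pa²(3L − a)/(6EI) = 1786/EI
  triangular load, peak 5.75 at the fixed end: w₀L⁴/(30EI) = 175.4/EI
  clockwise couple 17.2 at a = 2.75: M₀a(2L − a)/(2EI) = 195.1/EI
  δ_0 = 2157/EI
Flexibility coefficient — unit upward force at E: δ_{EE} = L³/(3EI) = 55.46/EI.
The prop prevents deflection at E: R_E = δ_0/δ_{EE} = 2157/55.46 = 38.89 kip.

R_E = 38.89 kip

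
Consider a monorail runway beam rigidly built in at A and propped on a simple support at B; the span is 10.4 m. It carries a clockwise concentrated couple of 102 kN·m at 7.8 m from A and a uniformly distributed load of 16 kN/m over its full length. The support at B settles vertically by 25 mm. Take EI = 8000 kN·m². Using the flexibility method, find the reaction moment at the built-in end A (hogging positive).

Take the reaction at B as the redundant and release it; the primary structure is a cantilever fixed at A.
Primary-structure tip deflection at B by superposition:
  clockwise couple 102 at a = 7.8: M₀a(2L − a)/(2EI) = 5171/EI
  UDL 16: wL⁴/(8EI) = 23397/EI
  δ_0 = 28569/EI
Tip deflection under a unit load at B: L³/(3EI) = 375/EI.
With EI = 8000 kN·m²: δ_0 = 3.5711 m and δ_{BB} = 0.046869 m/kN.
Compatibility — the beam at B must follow the support down by 0.025 m: δ_0 − R_B·δ_{BB} = 0.025, so R_B = (3.5711 − 0.025)/0.046869 = 75.66 kN.
Moment equilibrium about A: M_A = Σ(load moments about A) − R_B·L = 967.3 − 75.66×10.4 = 180.4 kN·m.

M_A = 180.4 kN·m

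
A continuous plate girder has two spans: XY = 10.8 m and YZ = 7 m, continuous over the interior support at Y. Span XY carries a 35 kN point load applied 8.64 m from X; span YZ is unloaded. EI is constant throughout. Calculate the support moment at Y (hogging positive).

M_Y = 33.03 kN·m

Insert a hinge at Y; M_Y is the redundant, and each span becomes simply supported.
End slopes at the hinge Y, treating each span as simply supported:
  span XY: point load 35 at a = 8.64: Pab(L + a)/(6LEI) = 196/EI
  relative rotation θ_0 = (196 + 0)/EI = 196/EI
A unit hogging moment at Y produces rotation L₁/(3EI) + L₂/(3EI) = 5.933/EI.
Slope continuity at Y: θ_0 = M_Y·5.933/EI, so M_Y = 196/5.933 = 33.03 kN·m (hogging).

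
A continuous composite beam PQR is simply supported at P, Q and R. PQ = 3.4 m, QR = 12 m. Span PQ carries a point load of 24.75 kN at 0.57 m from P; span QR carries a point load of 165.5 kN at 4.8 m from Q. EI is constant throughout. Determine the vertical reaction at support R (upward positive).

Take M_Q as the redundant. Released structure: two simple spans PQ and QR with a hinge at Q.
Rotations at Q on the released spans (each span's end-slope, ×1/EI):
  span PQ: point load 24.75 at a = 0.57: Pab(L + a)/(6LEI) = 7.77/EI
  span QR: point load 165.5 at a = 4.8: Pab(L + b)/(6LEI) = 1525/EI
  relative rotation θ_0 = (7.77 + 1525)/EI = 1533/EI
A unit hogging moment at Q produces rotation L₁/(3EI) + L₂/(3EI) = 5.133/EI.
Slope continuity at Q: θ_0 = M_Q·5.133/EI, so M_Q = 1533/5.133 = 298.6 kN·m (hogging).
Span QR, ΣM about R: R_Q^{QR}·12 = 1192 + 298.6, so R_Q^{QR} = 124.2 kN and R_R = 165.5 − 124.2 = 41.31 kN.

R_R = 41.31 kN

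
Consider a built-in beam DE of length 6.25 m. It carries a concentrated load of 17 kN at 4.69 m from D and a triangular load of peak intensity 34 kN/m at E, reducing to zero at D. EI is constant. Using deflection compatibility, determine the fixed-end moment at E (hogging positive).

Take the two fixed-end moments M_D, M_E as redundants; the released structure is the simple span DE.
End rotations of the released simple span under the applied load (×1/EI):
  at D: point load 17 at a = 4.69: Pab(L + b)/(6LEI) = 25.9/EI
  at E: point load 17 at a = 4.69: Pab(L + a)/(6LEI) = 36.29/EI
  at D: triangular load, peak 34: 7w₀L³/(360EI) = 161.4/EI
  at E: triangular load, peak 34: w₀L³/(45EI) = 184.5/EI
  θ_D0 = 187.3/EI,  θ_E0 = 220.7/EI
Flexibility coefficients: a unit moment at one end gives L/(3EI) there and L/(6EI) at the far end, so f₁₁ = f₂₂ = 2.083/EI and f₁₂ = f₂₁ = 1.042/EI.
Compatibility — zero rotation at each built-in end:
  2.083 M_D + 1.042 M_E = 187.3
  1.042 M_D + 2.083 M_E = 220.7
Solving the pair gives M_D = 49.24 kN·m and M_E = 81.34 kN·m (hogging).

M_E = 81.34 kN·m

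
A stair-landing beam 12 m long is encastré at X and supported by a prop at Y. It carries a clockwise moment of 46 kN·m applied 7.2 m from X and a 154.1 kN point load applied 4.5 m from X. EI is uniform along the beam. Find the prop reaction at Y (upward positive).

R_Y = 33.27 kN

Choose R_Y as the redundant. The primary structure is the cantilever fixed at X.
Primary-structure tip deflection at Y by superposition:
  clockwise couple 46 at a = 7.2: M₀a(2L − a)/(2EI) = 2782/EI
  point load 154.1 at a = 4.5: Pa²(3L − a)/(6EI) = 16383/EI
  δ_0 = 19165/EI
Tip deflection under a unit load at Y: L³/(3EI) = 576/EI.
The prop prevents deflection at Y: R_Y = δ_0/δ_{YY} = 19165/576 = 33.27 kN.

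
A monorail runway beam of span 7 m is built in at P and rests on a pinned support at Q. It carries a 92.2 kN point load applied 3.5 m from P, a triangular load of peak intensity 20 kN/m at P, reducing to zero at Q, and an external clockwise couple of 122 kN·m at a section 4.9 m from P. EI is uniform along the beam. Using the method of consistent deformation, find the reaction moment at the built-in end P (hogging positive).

M_P = 141.8 kN·m

Release the roller at Q. Primary structure: cantilever fixed at P.
Primary-structure tip deflection at Q by superposition:
  point load 92.2 at a = 3.5: Pa²(3L − a)/(6EI) = 3294/EI
  triangular load, peak 20 at the fixed end: w₀L⁴/(30EI) = 1601/EI
  clockwise couple 122 at a = 4.9: M₀a(2L − a)/(2EI) = 2720/EI
  δ_0 = 7615/EI
Flexibility coefficient — unit upward force at Q: δ_{QQ} = L³/(3EI) = 114.3/EI.
The prop prevents deflection at Q: R_Q = δ_0/δ_{QQ} = 7615/114.3 = 66.6 kN.
Moment equilibrium about P: M_P = Σ(load moments about P) − R_Q·L = 608 − 66.6×7 = 141.8 kN·m.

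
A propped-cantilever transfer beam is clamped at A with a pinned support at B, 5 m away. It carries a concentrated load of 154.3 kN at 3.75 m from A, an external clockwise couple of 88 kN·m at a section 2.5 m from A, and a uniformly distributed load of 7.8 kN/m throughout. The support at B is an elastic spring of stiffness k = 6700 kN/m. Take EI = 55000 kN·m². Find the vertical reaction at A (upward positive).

Remove the prop at B; the released (primary) structure is a cantilever built in at A.
Deflection at B on the released cantilever, summing each load's contribution:
  point load 154.3 at a = 3.75: Pa²(3L − a)/(6EI) = 4068/EI
  clockwise couple 88 at a = 2.5: M₀a(2L − a)/(2EI) = 825/EI
  UDL 7.8: wL⁴/(8EI) = 609.4/EI
  δ_0 = 5503/EI
Flexibility coefficient — unit upward force at B: δ_{BB} = L³/(3EI) = 41.67/EI.
With EI = 55000 kN·m²: δ_0 = 0.10005 m and δ_{BB} = 0.000758 m/kN.
Compatibility — the spring shortens by R_B/k under the reaction it provides: δ_0 − R_B·δ_{BB} = R_B/k. With 1/k = 0.000149 m/kN, R_B = δ_0 / (δ_{BB} + 1/k) = 0.10005 / (0.000758 + 0.000149) = 110.3 kN.
Vertical equilibrium: R_A = ΣP − R_B = 193.3 − 110.3 = 82.97 kN.

R_A = 82.97 kN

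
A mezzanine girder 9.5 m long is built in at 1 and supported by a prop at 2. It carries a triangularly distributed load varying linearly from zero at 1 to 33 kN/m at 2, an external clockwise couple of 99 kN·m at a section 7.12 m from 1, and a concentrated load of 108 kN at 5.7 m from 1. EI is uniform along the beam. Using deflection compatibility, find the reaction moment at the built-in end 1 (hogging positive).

Choose R_2 as the redundant. The primary structure is the cantilever fixed at 1.
Free-end deflection of the primary structure under the applied loading (downward +):
  triangular load, peak 33 at the free end: 11w₀L⁴/(120EI) = 24639/EI
  clockwise couple 99 at a = 7.12: M₀a(2L − a)/(2EI) = 4187/EI
  point load 108 at a = 5.7: Pa²(3L − a)/(6EI) = 13334/EI
  δ_0 = 42160/EI
Flexibility coefficient — unit upward force at 2: δ_{22} = L³/(3EI) = 285.8/EI.
Compatibility at 2: δ_0 − R_2·δ_{22} = 0, so R_2 = 42160/285.8 = 147.5 kN.
Moment equilibrium about 1: M_1 = Σ(load moments about 1) − R_2·L = 1707 − 147.5×9.5 = 305.9 kN·m.

M_1 = 305.9 kN·m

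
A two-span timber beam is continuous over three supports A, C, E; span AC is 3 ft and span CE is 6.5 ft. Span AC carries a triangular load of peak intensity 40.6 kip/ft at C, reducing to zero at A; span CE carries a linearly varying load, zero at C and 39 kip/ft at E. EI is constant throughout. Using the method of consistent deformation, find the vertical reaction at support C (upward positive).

Insert a hinge at C; M_C is the redundant, and each span becomes simply supported.
Discontinuity in slope at C on the released structure — sum the simple-span end rotations:
  span AC: triangular load, peak 40.6: w₀L³/(45EI) = 24.36/EI
  span CE: triangular load, peak 39: 7w₀L³/(360EI) = 208.3/EI
  relative rotation θ_0 = (24.36 + 208.3)/EI = 232.6/EI
A unit hogging moment at C produces rotation L₁/(3EI) + L₂/(3EI) = 3.167/EI.
Slope continuity at C: θ_0 = M_C·3.167/EI, so M_C = 232.6/3.167 = 73.46 kip·ft (hogging).
Span AC, ΣM about A with M_C applied at C: R_C^{AC}·3 = 121.8 + 73.46, so R_C^{AC} = 65.09 kip and R_A = 60.9 − 65.09 = -4.186 kip.
Span CE, ΣM about E: R_C^{CE}·6.5 = 274.6 + 73.46, so R_C^{CE} = 53.55 kip and R_E = 126.8 − 53.55 = 73.2 kip.
R_C = 65.09 + 53.55 = 118.6 kip.

R_C = 118.6 kip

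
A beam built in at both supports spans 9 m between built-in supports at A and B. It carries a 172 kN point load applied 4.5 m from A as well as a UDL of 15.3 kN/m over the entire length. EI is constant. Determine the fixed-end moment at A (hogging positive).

M_A = 296.8 kN·m

Take the two fixed-end moments M_A, M_B as redundants; the released structure is the simple span AB.
On the primary (simply-supported) span, the end slopes from the loading are:
  at A: point load 172 at a = 4.5: Pab(L + b)/(6LEI) = 870.8/EI
  at B: point load 172 at a = 4.5: Pab(L + a)/(6LEI) = 870.8/EI
  at A: UDL 15.3: wL³/(24EI) = 464.7/EI
  at B: UDL 15.3: wL³/(24EI) = 464.7/EI
  θ_A0 = 1335/EI,  θ_B0 = 1335/EI
Flexibility coefficients: a unit moment at one end gives L/(3EI) there and L/(6EI) at the far end, so f₁₁ = f₂₂ = 3/EI and f₁₂ = f₂₁ = 1.5/EI.
Compatibility — zero rotation at each built-in end:
  3 M_A + 1.5 M_B = 1335
  1.5 M_A + 3 M_B = 1335
Solving the pair gives M_A = 296.8 kN·m and M_B = 296.8 kN·m (hogging).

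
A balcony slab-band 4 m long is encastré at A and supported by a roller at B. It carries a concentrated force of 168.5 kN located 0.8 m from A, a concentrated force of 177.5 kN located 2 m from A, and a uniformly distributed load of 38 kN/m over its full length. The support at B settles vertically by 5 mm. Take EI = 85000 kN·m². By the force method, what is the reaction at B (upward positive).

Take the reaction at B as the redundant and release it; the primary structure is a cantilever fixed at A.
Primary-structure tip deflection at B by superposition:
  point load 168.5 at a = 0.8: Pa²(3L − a)/(6EI) = 201.3/EI
  point load 177.5 at a = 2: Pa²(3L − a)/(6EI) = 1183/EI
  UDL 38: wL⁴/(8EI) = 1216/EI
  δ_0 = 2601/EI
Flexibility coefficient — unit upward force at B: δ_{BB} = L³/(3EI) = 21.33/EI.
With EI = 85000 kN·m²: δ_0 = 0.030596 m and δ_{BB} = 0.000251 m/kN.
Compatibility — the beam at B must follow the support down by 0.005 m: δ_0 − R_B·δ_{BB} = 0.005, so R_B = (0.030596 − 0.005)/0.000251 = 102 kN.

R_B = 102 kN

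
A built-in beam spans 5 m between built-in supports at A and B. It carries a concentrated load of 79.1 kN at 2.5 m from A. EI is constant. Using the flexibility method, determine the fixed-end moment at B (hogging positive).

Release both end moments; the primary structure is a simply-supported span AB with redundants M_A and M_B.
End rotations of the released simple span under the applied load (×1/EI):
  at A: point load 79.1 at a = 2.5: Pab(L + b)/(6LEI) = 123.6/EI
  at B: point load 79.1 at a = 2.5: Pab(L + a)/(6LEI) = 123.6/EI
  θ_A0 = 123.6/EI,  θ_B0 = 123.6/EI
Flexibility coefficients: a unit moment at one end gives L/(3EI) there and L/(6EI) at the far end, so f₁₁ = f₂₂ = 1.667/EI and f₁₂ = f₂₁ = 0.8333/EI.
Compatibility — zero rotation at each built-in end:
  1.667 M_A + 0.8333 M_B = 123.6
  0.8333 M_A + 1.667 M_B = 123.6
Solving the pair gives M_A = 49.44 kN·m and M_B = 49.44 kN·m (hogging).

M_B = 49.44 kN·m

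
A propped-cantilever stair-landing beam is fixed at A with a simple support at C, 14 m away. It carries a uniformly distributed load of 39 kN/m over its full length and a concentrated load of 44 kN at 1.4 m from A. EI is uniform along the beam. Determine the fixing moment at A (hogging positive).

M_A = 1008 kN·m

Take the reaction at C as the redundant and release it; the primary structure is a cantilever fixed at A.
Downward deflection at the released point C due to the loads:
  UDL 39: wL⁴/(8EI) = 187278/EI
  point load 44 at a = 1.4: Pa²(3L − a)/(6EI) = 583.6/EI
  δ_0 = 187862/EI
Tip deflection under a unit load at C: L³/(3EI) = 914.7/EI.
Compatibility at C: δ_0 − R_C·δ_{CC} = 0, so R_C = 187862/914.7 = 205.4 kN.
Moment equilibrium about A: M_A = Σ(load moments about A) − R_C·L = 3884 − 205.4×14 = 1008 kN·m.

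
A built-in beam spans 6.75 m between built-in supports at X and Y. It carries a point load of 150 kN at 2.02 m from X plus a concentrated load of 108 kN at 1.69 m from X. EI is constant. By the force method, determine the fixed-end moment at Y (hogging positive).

Take the two fixed-end moments M_X, M_Y as redundants; the released structure is the simple span XY.
End rotations of the released simple span under the applied load (×1/EI):
  at X: point load 150 at a = 2.02: Pab(L + b)/(6LEI) = 406.2/EI
  at Y: point load 150 at a = 2.02: Pab(L + a)/(6LEI) = 310.3/EI
  at X: point load 108 at a = 1.69: Pab(L + b)/(6LEI) = 269.3/EI
  at Y: point load 108 at a = 1.69: Pab(L + a)/(6LEI) = 192.5/EI
  θ_X0 = 675.6/EI,  θ_Y0 = 502.8/EI
Flexibility coefficients: a unit moment at one end gives L/(3EI) there and L/(6EI) at the far end, so f₁₁ = f₂₂ = 2.25/EI and f₁₂ = f₂₁ = 1.125/EI.
Compatibility — zero rotation at each built-in end:
  2.25 M_X + 1.125 M_Y = 675.6
  1.125 M_X + 2.25 M_Y = 502.8
Solving the pair gives M_X = 251.4 kN·m and M_Y = 97.8 kN·m (hogging).

M_Y = 97.8 kN·m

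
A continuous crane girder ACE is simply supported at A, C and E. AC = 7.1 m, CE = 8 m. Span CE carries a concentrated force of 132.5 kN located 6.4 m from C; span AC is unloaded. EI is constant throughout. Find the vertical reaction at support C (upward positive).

Insert a hinge at C; M_C is the redundant, and each span becomes simply supported.
Discontinuity in slope at C on the released structure — sum the simple-span end rotations:
  span CE: point load 132.5 at a = 6.4: Pab(L + b)/(6LEI) = 271.4/EI
  relative rotation θ_0 = (0 + 271.4)/EI = 271.4/EI
A unit hogging moment at C produces rotation L₁/(3EI) + L₂/(3EI) = 5.033/EI.
Compatibility: M_C·(L₁+L₂)/(3EI) = θ_0, giving M_C = 53.91 kN·m (hogging).
Span AC, ΣM about A with M_C applied at C: R_C^{AC}·7.1 = 0 + 53.91, so R_C^{AC} = 7.593 kN and R_A = 0 − 7.593 = -7.593 kN.
Span CE, ΣM about E: R_C^{CE}·8 = 212 + 53.91, so R_C^{CE} = 33.24 kN and R_E = 132.5 − 33.24 = 99.26 kN.
R_C = 7.593 + 33.24 = 40.83 kN.

R_C = 40.83 kN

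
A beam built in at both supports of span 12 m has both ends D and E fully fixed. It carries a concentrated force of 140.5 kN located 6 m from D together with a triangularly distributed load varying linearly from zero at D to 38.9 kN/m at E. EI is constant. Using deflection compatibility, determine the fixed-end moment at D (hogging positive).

M_D = 397.5 kN·m

Release both end moments; the primary structure is a simply-supported span DE with redundants M_D and M_E.
Simple-span end rotations at D and E under the given loads:
  at D: point load 140.5 at a = 6: Pab(L + b)/(6LEI) = 1264/EI
  at E: point load 140.5 at a = 6: Pab(L + a)/(6LEI) = 1264/EI
  at D: triangular load, peak 38.9: 7w₀L³/(360EI) = 1307/EI
  at E: triangular load, peak 38.9: w₀L³/(45EI) = 1494/EI
  θ_D0 = 2572/EI,  θ_E0 = 2758/EI
Flexibility coefficients: a unit moment at one end gives L/(3EI) there and L/(6EI) at the far end, so f₁₁ = f₂₂ = 4/EI and f₁₂ = f₂₁ = 2/EI.
Compatibility — zero rotation at each built-in end:
  4 M_D + 2 M_E = 2572
  2 M_D + 4 M_E = 2758
Solving the pair gives M_D = 397.5 kN·m and M_E = 490.8 kN·m (hogging).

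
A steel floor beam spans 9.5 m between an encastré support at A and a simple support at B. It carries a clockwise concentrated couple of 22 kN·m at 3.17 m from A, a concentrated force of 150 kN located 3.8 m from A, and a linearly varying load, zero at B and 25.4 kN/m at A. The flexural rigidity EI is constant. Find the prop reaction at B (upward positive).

Remove the prop at B; the released (primary) structure is a cantilever built in at A.
Primary-structure tip deflection at B by superposition:
  clockwise couple 22 at a = 3.17: M₀a(2L − a)/(2EI) = 552/EI
  point load 150 at a = 3.8: Pa²(3L − a)/(6EI) = 8917/EI
  triangular load, peak 25.4 at the fixed end: w₀L⁴/(30EI) = 6896/EI
  δ_0 = 16365/EI
Flexibility coefficient — unit upward force at B: δ_{BB} = L³/(3EI) = 285.8/EI.
The prop prevents deflection at B: R_B = δ_0/δ_{BB} = 16365/285.8 = 57.26 kN.

R_B = 57.26 kN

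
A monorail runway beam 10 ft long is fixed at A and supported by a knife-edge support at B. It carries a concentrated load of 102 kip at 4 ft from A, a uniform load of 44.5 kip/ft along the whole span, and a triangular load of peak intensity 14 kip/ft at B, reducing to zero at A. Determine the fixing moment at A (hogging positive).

Take the reaction at B as the redundant and release it; the primary structure is a cantilever fixed at A.
Free-end deflection of the primary structure under the applied loading (downward +):
  point load 102 at a = 4: Pa²(3L − a)/(6EI) = 7072/EI
  UDL 44.5: wL⁴/(8EI) = 55625/EI
  triangular load, peak 14 at the free end: 11w₀L⁴/(120EI) = 12833/EI
  δ_0 = 75530/EI
Tip deflection under a unit load at B: L³/(3EI) = 333.3/EI.
The prop prevents deflection at B: R_B = δ_0/δ_{BB} = 75530/333.3 = 226.6 kip.
Moment equilibrium about A: M_A = Σ(load moments about A) − R_B·L = 3100 − 226.6×10 = 833.8 kip·ft.

M_A = 833.8 kip·ft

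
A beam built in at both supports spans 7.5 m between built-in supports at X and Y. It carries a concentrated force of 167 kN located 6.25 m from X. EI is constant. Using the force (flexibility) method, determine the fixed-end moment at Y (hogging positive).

M_Y = 145 kN·m

Release both end moments; the primary structure is a simply-supported span XY with redundants M_X and M_Y.
Simple-span end rotations at X and Y under the given loads:
  at X: point load 167 at a = 6.25: Pab(L + b)/(6LEI) = 253.7/EI
  at Y: point load 167 at a = 6.25: Pab(L + a)/(6LEI) = 398.7/EI
  θ_X0 = 253.7/EI,  θ_Y0 = 398.7/EI
Flexibility coefficients: a unit moment at one end gives L/(3EI) there and L/(6EI) at the far end, so f₁₁ = f₂₂ = 2.5/EI and f₁₂ = f₂₁ = 1.25/EI.
Compatibility — zero rotation at each built-in end:
  2.5 M_X + 1.25 M_Y = 253.7
  1.25 M_X + 2.5 M_Y = 398.7
Solving the pair gives M_X = 28.99 kN·m and M_Y = 145 kN·m (hogging).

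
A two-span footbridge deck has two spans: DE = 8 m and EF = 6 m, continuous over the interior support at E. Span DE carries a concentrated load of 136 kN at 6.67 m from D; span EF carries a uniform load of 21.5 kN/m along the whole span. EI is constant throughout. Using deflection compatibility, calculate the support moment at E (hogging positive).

Release continuity at E by inserting a hinge; the redundant is the internal moment M_E. The primary structure is two simply-supported spans DE and EF.
Discontinuity in slope at E on the released structure — sum the simple-span end rotations:
  span DE: point load 136 at a = 6.67: Pab(L + a)/(6LEI) = 368.7/EI
  span EF: UDL 21.5: wL³/(24EI) = 193.5/EI
  relative rotation θ_0 = (368.7 + 193.5)/EI = 562.2/EI
A unit hogging moment at E produces rotation L₁/(3EI) + L₂/(3EI) = 4.667/EI.
Slope continuity at E: θ_0 = M_E·4.667/EI, so M_E = 562.2/4.667 = 120.5 kN·m (hogging).

M_E = 120.5 kN·m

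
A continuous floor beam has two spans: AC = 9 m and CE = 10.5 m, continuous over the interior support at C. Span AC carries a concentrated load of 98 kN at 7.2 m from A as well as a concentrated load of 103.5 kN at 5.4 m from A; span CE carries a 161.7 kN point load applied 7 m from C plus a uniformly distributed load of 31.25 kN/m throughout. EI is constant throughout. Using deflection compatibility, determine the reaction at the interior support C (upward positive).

R_C = 463.4 kN

Insert a hinge at C; M_C is the redundant, and each span becomes simply supported.
Rotations at C on the released spans (each span's end-slope, ×1/EI):
  span AC: point load 98 at a = 7.2: Pab(L + a)/(6LEI) = 381/EI
  span AC: point load 103.5 at a = 5.4: Pab(L + a)/(6LEI) = 536.5/EI
  span CE: point load 161.7 at a = 7: Pab(L + b)/(6LEI) = 880.4/EI
  span CE: UDL 31.25: wL³/(24EI) = 1507/EI
  relative rotation θ_0 = (917.6 + 2388)/EI = 3305/EI
A unit hogging moment at C produces rotation L₁/(3EI) + L₂/(3EI) = 6.5/EI.
Slope continuity at C: θ_0 = M_C·6.5/EI, so M_C = 3305/6.5 = 508.5 kN·m (hogging).
Span AC, ΣM about A with M_C applied at C: R_C^{AC}·9 = 1264 + 508.5, so R_C^{AC} = 197 kN and R_A = 201.5 − 197 = 4.5 kN.
Span CE, ΣM about E: R_C^{CE}·10.5 = 2289 + 508.5, so R_C^{CE} = 266.4 kN and R_E = 489.8 − 266.4 = 223.4 kN.
R_C = 197 + 266.4 = 463.4 kN.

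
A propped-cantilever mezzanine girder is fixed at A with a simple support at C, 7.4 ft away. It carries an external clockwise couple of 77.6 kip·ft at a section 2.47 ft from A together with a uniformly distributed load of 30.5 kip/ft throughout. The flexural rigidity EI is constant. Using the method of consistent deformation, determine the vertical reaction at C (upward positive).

Take the reaction at C as the redundant and release it; the primary structure is a cantilever fixed at A.
Primary-structure tip deflection at C by superposition:
  clockwise couple 77.6 at a = 2.47: M₀a(2L − a)/(2EI) = 1182/EI
  UDL 30.5: wL⁴/(8EI) = 11432/EI
  δ_0 = 12614/EI
Tip deflection under a unit load at C: L³/(3EI) = 135.1/EI.
The prop prevents deflection at C: R_C = δ_0/δ_{CC} = 12614/135.1 = 93.39 kip.

R_C = 93.39 kip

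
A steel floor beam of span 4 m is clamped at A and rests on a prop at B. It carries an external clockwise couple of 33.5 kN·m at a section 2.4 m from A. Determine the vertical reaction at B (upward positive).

R_B = 10.55 kN

Choose R_B as the redundant. The primary structure is the cantilever fixed at A.
Deflection at B on the released cantilever, summing each load's contribution:
  clockwise couple 33.5 at a = 2.4: M₀a(2L − a)/(2EI) = 225.1/EI
Tip deflection under a unit load at B: L³/(3EI) = 21.33/EI.
The prop prevents deflection at B: R_B = δ_0/δ_{BB} = 225.1/21.33 = 10.55 kN.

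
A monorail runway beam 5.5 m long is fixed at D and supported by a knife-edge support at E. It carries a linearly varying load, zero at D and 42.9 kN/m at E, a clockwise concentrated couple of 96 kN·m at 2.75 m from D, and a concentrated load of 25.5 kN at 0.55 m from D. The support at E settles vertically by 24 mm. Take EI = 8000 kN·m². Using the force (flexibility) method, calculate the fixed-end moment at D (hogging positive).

Remove the prop at E; the released (primary) structure is a cantilever built in at D.
Downward deflection at the released point E due to the loads:
  triangular load, peak 42.9 at the free end: 11w₀L⁴/(120EI) = 3598/EI
  clockwise couple 96 at a = 2.75: M₀a(2L − a)/(2EI) = 1089/EI
  point load 25.5 at a = 0.55: Pa²(3L − a)/(6EI) = 20.51/EI
  δ_0 = 4708/EI
Tip deflection under a unit load at E: L³/(3EI) = 55.46/EI.
With EI = 8000 kN·m²: δ_0 = 0.5885 m and δ_{EE} = 0.006932 m/kN.
Compatibility — the beam at E must follow the support down by 0.024 m: δ_0 − R_E·δ_{EE} = 0.024, so R_E = (0.5885 − 0.024)/0.006932 = 81.43 kN.
Moment equilibrium about D: M_D = Σ(load moments about D) − R_E·L = 542.6 − 81.43×5.5 = 94.73 kN·m.

M_D = 94.73 kN·m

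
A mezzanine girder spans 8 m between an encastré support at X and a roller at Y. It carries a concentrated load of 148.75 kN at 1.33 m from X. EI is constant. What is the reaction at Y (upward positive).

R_Y = 5.825 kN

Remove the prop at Y; the released (primary) structure is a cantilever built in at X.
Primary-structure tip deflection at Y by superposition:
  point load 148.75 at a = 1.33: Pa²(3L − a)/(6EI) = 994.2/EI
Tip deflection under a unit load at Y: L³/(3EI) = 170.7/EI.
Compatibility at Y: δ_0 − R_Y·δ_{YY} = 0, so R_Y = 994.2/170.7 = 5.825 kN.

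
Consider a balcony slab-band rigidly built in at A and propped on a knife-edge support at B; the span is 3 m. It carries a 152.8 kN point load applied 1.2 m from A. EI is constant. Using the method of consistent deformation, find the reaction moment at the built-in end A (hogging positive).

Choose R_B as the redundant. The primary structure is the cantilever fixed at A.
Free-end deflection of the primary structure under the applied loading (downward +):
  point load 152.8 at a = 1.2: Pa²(3L − a)/(6EI) = 286/EI
Flexibility coefficient — unit upward force at B: δ_{BB} = L³/(3EI) = 9/EI.
Compatibility at B: δ_0 − R_B·δ_{BB} = 0, so R_B = 286/9 = 31.78 kN.
Moment equilibrium about A: M_A = Σ(load moments about A) − R_B·L = 183.4 − 31.78×3 = 88.01 kN·m.

M_A = 88.01 kN·m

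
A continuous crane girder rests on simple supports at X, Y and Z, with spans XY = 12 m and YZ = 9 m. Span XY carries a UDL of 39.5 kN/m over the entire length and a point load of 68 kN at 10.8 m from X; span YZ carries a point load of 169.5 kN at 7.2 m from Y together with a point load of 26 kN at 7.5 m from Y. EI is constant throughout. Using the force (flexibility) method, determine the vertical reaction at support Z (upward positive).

Release continuity at Y by inserting a hinge; the redundant is the internal moment M_Y. The primary structure is two simply-supported spans XY and YZ.
Rotations at Y on the released spans (each span's end-slope, ×1/EI):
  span XY: UDL 39.5: wL³/(24EI) = 2844/EI
  span XY: point load 68 at a = 10.8: Pab(L + a)/(6LEI) = 279.1/EI
  span YZ: point load 169.5 at a = 7.2: Pab(L + b)/(6LEI) = 439.3/EI
  span YZ: point load 26 at a = 7.5: Pab(L + b)/(6LEI) = 56.88/EI
  relative rotation θ_0 = (3123 + 496.2)/EI = 3619/EI
A unit hogging moment at Y produces rotation L₁/(3EI) + L₂/(3EI) = 7/EI.
Slope continuity at Y: θ_0 = M_Y·7/EI, so M_Y = 3619/7 = 517 kN·m (hogging).
Span YZ, ΣM about Z: R_Y^{YZ}·9 = 344.1 + 517, so R_Y^{YZ} = 95.68 kN and R_Z = 195.5 − 95.68 = 99.82 kN.

R_Z = 99.82 kN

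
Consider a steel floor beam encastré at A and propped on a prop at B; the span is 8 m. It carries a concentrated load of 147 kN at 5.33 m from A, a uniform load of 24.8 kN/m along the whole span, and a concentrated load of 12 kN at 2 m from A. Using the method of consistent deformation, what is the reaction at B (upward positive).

R_B = 151.6 kN

Take the reaction at B as the redundant and release it; the primary structure is a cantilever fixed at A.
Downward deflection at the released point B due to the loads:
  point load 147 at a = 5.33: Pa²(3L − a)/(6EI) = 12995/EI
  UDL 24.8: wL⁴/(8EI) = 12698/EI
  point load 12 at a = 2: Pa²(3L − a)/(6EI) = 176/EI
  δ_0 = 25868/EI
Tip deflection under a unit load at B: L³/(3EI) = 170.7/EI.
The prop prevents deflection at B: R_B = δ_0/δ_{BB} = 25868/170.7 = 151.6 kN.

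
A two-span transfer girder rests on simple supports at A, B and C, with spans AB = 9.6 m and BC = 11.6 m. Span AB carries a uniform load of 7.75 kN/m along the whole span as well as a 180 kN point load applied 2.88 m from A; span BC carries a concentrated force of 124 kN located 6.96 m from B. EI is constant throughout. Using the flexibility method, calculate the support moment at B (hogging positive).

M_B = 279.5 kN·m

Release continuity at B by inserting a hinge; the redundant is the internal moment M_B. The primary structure is two simply-supported spans AB and BC.
Rotations at B on the released spans (each span's end-slope, ×1/EI):
  span AB: UDL 7.75: wL³/(24EI) = 285.7/EI
  span AB: point load 180 at a = 2.88: Pab(L + a)/(6LEI) = 754.8/EI
  span BC: point load 124 at a = 6.96: Pab(L + b)/(6LEI) = 934.4/EI
  relative rotation θ_0 = (1040 + 934.4)/EI = 1975/EI
A unit hogging moment at B produces rotation L₁/(3EI) + L₂/(3EI) = 7.067/EI.
Compatibility: M_B·(L₁+L₂)/(3EI) = θ_0, giving M_B = 279.5 kN·m (hogging).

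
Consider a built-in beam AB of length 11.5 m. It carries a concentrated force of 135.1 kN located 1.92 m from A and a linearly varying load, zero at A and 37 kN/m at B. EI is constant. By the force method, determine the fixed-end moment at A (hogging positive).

Take the two fixed-end moments M_A, M_B as redundants; the released structure is the simple span AB.
Simple-span end rotations at A and B under the given loads:
  at A: point load 135.1 at a = 1.92: Pab(L + b)/(6LEI) = 759.2/EI
  at B: point load 135.1 at a = 1.92: Pab(L + a)/(6LEI) = 483.3/EI
  at A: triangular load, peak 37: 7w₀L³/(360EI) = 1094/EI
  at B: triangular load, peak 37: w₀L³/(45EI) = 1250/EI
  θ_A0 = 1853/EI,  θ_B0 = 1734/EI
Flexibility coefficients: a unit moment at one end gives L/(3EI) there and L/(6EI) at the far end, so f₁₁ = f₂₂ = 3.833/EI and f₁₂ = f₂₁ = 1.917/EI.
Compatibility — zero rotation at each built-in end:
  3.833 M_A + 1.917 M_B = 1853
  1.917 M_A + 3.833 M_B = 1734
Solving the pair gives M_A = 343.1 kN·m and M_B = 280.7 kN·m (hogging).

M_A = 343.1 kN·m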